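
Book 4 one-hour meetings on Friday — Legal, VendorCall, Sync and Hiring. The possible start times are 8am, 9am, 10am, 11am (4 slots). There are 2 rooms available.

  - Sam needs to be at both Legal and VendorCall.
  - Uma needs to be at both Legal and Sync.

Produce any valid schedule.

Sync -> 9am; VendorCall -> 9am; Hiring -> 8am; Legal -> 8am

Checking: Legal(8am) != VendorCall(9am); Legal(8am) != Sync(9am); max 2 per slot (cap 2).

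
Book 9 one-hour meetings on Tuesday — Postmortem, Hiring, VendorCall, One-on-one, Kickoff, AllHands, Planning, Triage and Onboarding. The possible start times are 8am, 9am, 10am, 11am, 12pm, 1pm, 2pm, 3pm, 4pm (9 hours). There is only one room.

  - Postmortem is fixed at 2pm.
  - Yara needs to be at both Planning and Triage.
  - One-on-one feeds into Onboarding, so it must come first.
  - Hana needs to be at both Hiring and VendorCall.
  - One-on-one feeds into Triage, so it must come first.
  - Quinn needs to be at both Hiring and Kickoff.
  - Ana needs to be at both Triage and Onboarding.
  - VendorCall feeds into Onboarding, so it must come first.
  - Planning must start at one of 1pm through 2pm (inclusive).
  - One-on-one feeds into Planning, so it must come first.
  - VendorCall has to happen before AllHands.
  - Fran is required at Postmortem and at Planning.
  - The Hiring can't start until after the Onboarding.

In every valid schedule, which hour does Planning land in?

Planning's window is 1pm–2pm.
Postmortem is fixed at 2pm, and Planning can't share a hour with Postmortem.
So Planning must be 1pm.

1pm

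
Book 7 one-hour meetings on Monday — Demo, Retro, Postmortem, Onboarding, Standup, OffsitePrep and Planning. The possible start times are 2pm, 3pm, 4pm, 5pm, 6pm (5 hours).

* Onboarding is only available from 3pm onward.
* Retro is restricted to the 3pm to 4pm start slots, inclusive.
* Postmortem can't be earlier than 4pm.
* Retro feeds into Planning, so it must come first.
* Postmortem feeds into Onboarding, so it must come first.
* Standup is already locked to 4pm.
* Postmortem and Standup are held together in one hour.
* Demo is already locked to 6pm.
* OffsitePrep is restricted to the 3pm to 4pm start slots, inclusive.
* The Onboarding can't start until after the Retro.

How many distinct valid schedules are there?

20

Splitting on Retro: it can be 3pm (12), 4pm (8). Listing each branch's schedules as (Demo, Postmortem, Onboarding, Standup, OffsitePrep, Planning):
Retro=3pm: (6pm,4pm,5pm,4pm,3pm,4pm) (6pm,4pm,5pm,4pm,3pm,5pm) (6pm,4pm,5pm,4pm,3pm,6pm) (6pm,4pm,5pm,4pm,4pm,4pm) (6pm,4pm,5pm,4pm,4pm,5pm) (6pm,4pm,5pm,4pm,4pm,6pm) (6pm,4pm,6pm,4pm,3pm,4pm) (6pm,4pm,6pm,4pm,3pm,5pm) (6pm,4pm,6pm,4pm,3pm,6pm) (6pm,4pm,6pm,4pm,4pm,4pm) (6pm,4pm,6pm,4pm,4pm,5pm) (6pm,4pm,6pm,4pm,4pm,6pm) — 12.
Retro=4pm: (6pm,4pm,5pm,4pm,3pm,5pm) (6pm,4pm,5pm,4pm,3pm,6pm) (6pm,4pm,5pm,4pm,4pm,5pm) (6pm,4pm,5pm,4pm,4pm,6pm) (6pm,4pm,6pm,4pm,3pm,5pm) (6pm,4pm,6pm,4pm,3pm,6pm) (6pm,4pm,6pm,4pm,4pm,5pm) (6pm,4pm,6pm,4pm,4pm,6pm) — 8.
Summing: 12 + 8 = 20.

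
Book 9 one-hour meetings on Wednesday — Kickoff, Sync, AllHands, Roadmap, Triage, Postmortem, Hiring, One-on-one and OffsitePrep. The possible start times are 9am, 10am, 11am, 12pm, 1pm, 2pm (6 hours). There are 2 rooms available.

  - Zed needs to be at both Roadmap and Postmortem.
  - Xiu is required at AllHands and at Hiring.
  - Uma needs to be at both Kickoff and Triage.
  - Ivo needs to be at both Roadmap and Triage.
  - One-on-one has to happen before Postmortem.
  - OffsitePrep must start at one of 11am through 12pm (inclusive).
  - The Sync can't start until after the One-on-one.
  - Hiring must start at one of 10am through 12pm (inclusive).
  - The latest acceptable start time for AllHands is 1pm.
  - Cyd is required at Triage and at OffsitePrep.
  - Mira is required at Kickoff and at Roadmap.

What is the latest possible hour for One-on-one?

1pm

Downstream work caps One-on-one at 1pm.
One-on-one at 1pm is achievable: One-on-one -> 1pm, Postmortem -> 2pm, Hiring -> 10am, OffsitePrep -> 11am, AllHands -> 9am, Roadmap -> 10am, Kickoff -> 9am, Sync -> 2pm, Triage -> 12pm.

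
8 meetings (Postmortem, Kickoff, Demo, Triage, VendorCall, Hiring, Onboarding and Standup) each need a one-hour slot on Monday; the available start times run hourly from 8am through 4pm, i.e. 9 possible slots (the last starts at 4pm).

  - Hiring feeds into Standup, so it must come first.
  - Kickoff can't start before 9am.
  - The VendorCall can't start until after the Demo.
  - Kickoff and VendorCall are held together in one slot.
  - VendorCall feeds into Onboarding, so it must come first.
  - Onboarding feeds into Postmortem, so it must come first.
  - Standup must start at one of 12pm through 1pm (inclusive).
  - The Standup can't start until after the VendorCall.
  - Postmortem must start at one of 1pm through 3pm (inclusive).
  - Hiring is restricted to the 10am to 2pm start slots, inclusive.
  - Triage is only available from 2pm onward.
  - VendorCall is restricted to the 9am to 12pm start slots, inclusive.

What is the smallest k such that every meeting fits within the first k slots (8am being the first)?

7 slots

The precedence chain requires at least 4 distinct slots.
Triage can't be placed before 2pm — that is slot 7 counting from 8am — so the schedule must run through at least 7 slots.
7 works (last occupied slot: 2pm): for example VendorCall=9am, Standup=12pm, Onboarding=10am, Hiring=10am, Triage=2pm, Kickoff=9am, Postmortem=1pm, Demo=8am.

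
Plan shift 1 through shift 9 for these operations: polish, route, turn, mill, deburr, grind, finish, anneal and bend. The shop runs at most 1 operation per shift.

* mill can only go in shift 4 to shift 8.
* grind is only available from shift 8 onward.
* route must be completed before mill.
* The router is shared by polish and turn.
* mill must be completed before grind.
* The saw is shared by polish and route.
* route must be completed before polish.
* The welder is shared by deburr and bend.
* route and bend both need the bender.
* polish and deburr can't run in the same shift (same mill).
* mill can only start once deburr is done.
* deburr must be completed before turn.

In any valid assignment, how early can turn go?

shift 2

Precedence pushes turn to at least shift 2.
turn at shift 2 is achievable: route -> shift 3; deburr -> shift 1; turn -> shift 2; finish -> shift 6; anneal -> shift 7; mill -> shift 4; polish -> shift 5; grind -> shift 8; bend -> shift 9.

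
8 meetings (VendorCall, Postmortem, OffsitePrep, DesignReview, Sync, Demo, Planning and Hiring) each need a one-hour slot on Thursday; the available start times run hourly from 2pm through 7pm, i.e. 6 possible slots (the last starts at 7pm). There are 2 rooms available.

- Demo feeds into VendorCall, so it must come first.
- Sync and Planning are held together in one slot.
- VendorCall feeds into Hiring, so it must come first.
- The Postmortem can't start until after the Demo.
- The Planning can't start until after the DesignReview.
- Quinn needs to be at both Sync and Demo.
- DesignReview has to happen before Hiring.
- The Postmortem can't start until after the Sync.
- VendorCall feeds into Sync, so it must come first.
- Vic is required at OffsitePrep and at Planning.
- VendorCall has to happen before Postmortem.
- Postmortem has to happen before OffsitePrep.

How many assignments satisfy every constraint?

Splitting on VendorCall: it can be 3pm (26), 4pm (12). Listing each branch's schedules as (Postmortem, OffsitePrep, DesignReview, Sync, Demo, Planning, Hiring):
VendorCall=3pm: (5pm,6pm,2pm,4pm,2pm,4pm,5pm) (5pm,6pm,2pm,4pm,2pm,4pm,6pm) (5pm,6pm,2pm,4pm,2pm,4pm,7pm) (5pm,6pm,3pm,4pm,2pm,4pm,5pm) (5pm,6pm,3pm,4pm,2pm,4pm,6pm) (5pm,6pm,3pm,4pm,2pm,4pm,7pm) (5pm,7pm,2pm,4pm,2pm,4pm,5pm) (5pm,7pm,2pm,4pm,2pm,4pm,6pm) (5pm,7pm,2pm,4pm,2pm,4pm,7pm) (5pm,7pm,3pm,4pm,2pm,4pm,5pm) (5pm,7pm,3pm,4pm,2pm,4pm,6pm) (5pm,7pm,3pm,4pm,2pm,4pm,7pm) (6pm,7pm,2pm,4pm,2pm,4pm,5pm) (6pm,7pm,2pm,4pm,2pm,4pm,6pm) (6pm,7pm,2pm,4pm,2pm,4pm,7pm) (6pm,7pm,2pm,5pm,2pm,5pm,4pm) (6pm,7pm,2pm,5pm,2pm,5pm,6pm) (6pm,7pm,2pm,5pm,2pm,5pm,7pm) (6pm,7pm,3pm,4pm,2pm,4pm,5pm) (6pm,7pm,3pm,4pm,2pm,4pm,6pm) (6pm,7pm,3pm,4pm,2pm,4pm,7pm) (6pm,7pm,3pm,5pm,2pm,5pm,4pm) (6pm,7pm,3pm,5pm,2pm,5pm,6pm) (6pm,7pm,3pm,5pm,2pm,5pm,7pm) (6pm,7pm,4pm,5pm,2pm,5pm,6pm) (6pm,7pm,4pm,5pm,2pm,5pm,7pm) — 26.
VendorCall=4pm: (6pm,7pm,2pm,5pm,2pm,5pm,6pm) (6pm,7pm,2pm,5pm,2pm,5pm,7pm) (6pm,7pm,2pm,5pm,3pm,5pm,6pm) (6pm,7pm,2pm,5pm,3pm,5pm,7pm) (6pm,7pm,3pm,5pm,2pm,5pm,6pm) (6pm,7pm,3pm,5pm,2pm,5pm,7pm) (6pm,7pm,3pm,5pm,3pm,5pm,6pm) (6pm,7pm,3pm,5pm,3pm,5pm,7pm) (6pm,7pm,4pm,5pm,2pm,5pm,6pm) (6pm,7pm,4pm,5pm,2pm,5pm,7pm) (6pm,7pm,4pm,5pm,3pm,5pm,6pm) (6pm,7pm,4pm,5pm,3pm,5pm,7pm) — 12.
Summing: 26 + 12 = 38.

38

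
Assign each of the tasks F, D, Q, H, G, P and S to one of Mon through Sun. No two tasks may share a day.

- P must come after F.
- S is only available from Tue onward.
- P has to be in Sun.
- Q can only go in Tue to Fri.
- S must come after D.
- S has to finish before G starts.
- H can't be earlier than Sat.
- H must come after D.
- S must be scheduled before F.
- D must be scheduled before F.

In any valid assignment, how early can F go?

Wed

Precedence pushes F to at least Wed; downstream work caps F at Sat.
F at Wed is achievable: D in Mon; S in Tue; P in Sun; G in Fri; F in Wed; Q in Thu; H in Sat.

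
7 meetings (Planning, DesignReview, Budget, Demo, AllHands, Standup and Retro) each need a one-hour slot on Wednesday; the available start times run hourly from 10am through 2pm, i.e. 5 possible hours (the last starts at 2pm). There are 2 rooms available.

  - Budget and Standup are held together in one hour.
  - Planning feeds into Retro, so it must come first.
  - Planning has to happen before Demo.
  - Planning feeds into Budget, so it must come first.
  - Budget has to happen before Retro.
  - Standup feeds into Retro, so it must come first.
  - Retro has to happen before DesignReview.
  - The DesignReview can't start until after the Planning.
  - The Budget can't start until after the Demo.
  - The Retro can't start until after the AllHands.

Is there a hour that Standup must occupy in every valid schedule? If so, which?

12pm

Standup must be in the same hour as Budget, which can't be before 12pm, so Standup is at least 12pm; downstream work caps Standup at 12pm.
So Standup is pinned to 12pm.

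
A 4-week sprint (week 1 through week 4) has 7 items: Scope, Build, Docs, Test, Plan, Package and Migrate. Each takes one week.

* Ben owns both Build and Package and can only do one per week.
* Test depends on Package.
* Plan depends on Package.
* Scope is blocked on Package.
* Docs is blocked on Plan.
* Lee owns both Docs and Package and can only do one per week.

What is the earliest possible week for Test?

week 2

Precedence pushes Test to at least week 2.
Test at week 2 is achievable: Scope=week 2, Test=week 2, Build=week 2, Plan=week 2, Docs=week 3, Migrate=week 1, Package=week 1.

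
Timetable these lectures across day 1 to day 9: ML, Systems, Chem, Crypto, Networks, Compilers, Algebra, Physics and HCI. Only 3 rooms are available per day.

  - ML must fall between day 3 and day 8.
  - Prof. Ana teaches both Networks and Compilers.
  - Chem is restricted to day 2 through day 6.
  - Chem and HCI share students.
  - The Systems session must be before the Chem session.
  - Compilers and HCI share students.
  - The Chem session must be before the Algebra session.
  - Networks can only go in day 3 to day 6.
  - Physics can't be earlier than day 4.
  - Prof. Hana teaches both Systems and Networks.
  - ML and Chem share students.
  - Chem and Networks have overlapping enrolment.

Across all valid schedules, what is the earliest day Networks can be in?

day 3

Networks is available from day 3; Networks's own window allows nothing later than day 6.
Networks at day 3 is achievable: Physics=day 4, Systems=day 1, Algebra=day 3, ML=day 3, Compilers=day 1, Networks=day 3, HCI=day 4, Crypto=day 1, Chem=day 2.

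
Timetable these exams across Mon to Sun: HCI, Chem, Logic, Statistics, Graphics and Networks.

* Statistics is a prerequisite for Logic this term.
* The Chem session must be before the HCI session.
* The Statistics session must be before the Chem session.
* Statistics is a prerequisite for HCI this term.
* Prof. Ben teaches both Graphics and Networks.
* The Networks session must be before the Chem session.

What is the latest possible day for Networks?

Downstream work caps Networks at Fri.
Networks at Fri is achievable: Logic in Tue, Graphics in Mon, Statistics in Mon, HCI in Sun, Networks in Fri, Chem in Sat.

Fri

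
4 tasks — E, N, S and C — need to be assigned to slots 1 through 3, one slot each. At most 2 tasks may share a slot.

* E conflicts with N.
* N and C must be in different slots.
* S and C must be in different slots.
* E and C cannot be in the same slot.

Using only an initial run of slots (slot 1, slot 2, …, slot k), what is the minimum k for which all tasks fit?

With at most 2 per slot and 4 tasks, at least 2 slots are needed.
Could 2 slots be enough, i.e. nothing placed later than 2? No: E, N and C must all be in different slots (E/N can't share; E/C can't share; N/C can't share), but only 2 slots are available: 3 tasks can't fit in 2 distinct slots.
So 2 slots is not enough.
3 works (last occupied slot: 3): for example C=3, S=1, N=2, E=1.

3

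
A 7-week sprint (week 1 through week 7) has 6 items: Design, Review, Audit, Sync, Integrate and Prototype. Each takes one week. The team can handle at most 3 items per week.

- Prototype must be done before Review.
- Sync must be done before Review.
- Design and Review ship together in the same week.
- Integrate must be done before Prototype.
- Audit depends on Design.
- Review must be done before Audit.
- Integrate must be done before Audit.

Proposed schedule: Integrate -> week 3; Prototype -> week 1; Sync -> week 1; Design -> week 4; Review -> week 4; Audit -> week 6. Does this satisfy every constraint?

Review must be done before Audit — holds.
Design and Review ship together in the same week — holds.
Integrate must be done before Audit — holds.
Audit depends on Design — holds.
Integrate must be done before Prototype — violated.
Prototype must be done before Review — holds.
The team can handle at most 3 items per week — holds.
Sync must be done before Review — holds.

No. Integrate must be done before Prototype is not satisfied.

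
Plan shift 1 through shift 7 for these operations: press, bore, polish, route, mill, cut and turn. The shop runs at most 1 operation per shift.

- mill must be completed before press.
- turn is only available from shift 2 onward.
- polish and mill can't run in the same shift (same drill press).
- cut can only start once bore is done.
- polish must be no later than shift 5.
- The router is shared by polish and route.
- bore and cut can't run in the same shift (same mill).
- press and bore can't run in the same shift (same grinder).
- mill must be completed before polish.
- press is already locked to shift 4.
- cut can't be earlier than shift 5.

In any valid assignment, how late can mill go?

shift 3

Downstream work caps mill at shift 3.
mill at shift 3 is achievable: polish in shift 5, press in shift 4, route in shift 7, turn in shift 2, mill in shift 3, cut in shift 6, bore in shift 1.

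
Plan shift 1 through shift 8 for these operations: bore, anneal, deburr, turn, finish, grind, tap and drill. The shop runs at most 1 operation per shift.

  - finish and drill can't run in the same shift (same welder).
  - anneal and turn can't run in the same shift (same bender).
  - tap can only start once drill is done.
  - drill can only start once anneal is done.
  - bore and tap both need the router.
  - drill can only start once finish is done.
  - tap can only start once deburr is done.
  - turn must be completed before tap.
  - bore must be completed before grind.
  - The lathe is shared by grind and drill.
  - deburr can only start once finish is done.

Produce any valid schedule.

tap -> shift 6, bore -> shift 7, finish -> shift 1, drill -> shift 3, deburr -> shift 4, grind -> shift 8, turn -> shift 5, anneal -> shift 2

Checking: finish(shift 1) before deburr(shift 4); turn(shift 5) before tap(shift 6); anneal(shift 2) before drill(shift 3); bore(shift 7) before grind(shift 8); finish(shift 1) before drill(shift 3); drill(shift 3) before tap(shift 6); deburr(shift 4) before tap(shift 6); anneal(shift 2) != turn(shift 5); bore(shift 7) != tap(shift 6); finish(shift 1) != drill(shift 3); grind(shift 8) != drill(shift 3); max 1 per shift (cap 1).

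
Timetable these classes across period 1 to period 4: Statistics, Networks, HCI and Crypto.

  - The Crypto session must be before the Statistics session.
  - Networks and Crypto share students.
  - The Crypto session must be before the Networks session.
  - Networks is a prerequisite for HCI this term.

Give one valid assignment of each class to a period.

Crypto=period 1; Statistics=period 2; HCI=period 3; Networks=period 2

Checking: Crypto(period 1) before Statistics(period 2); Networks(period 2) before HCI(period 3); Crypto(period 1) before Networks(period 2); Networks(period 2) != Crypto(period 1).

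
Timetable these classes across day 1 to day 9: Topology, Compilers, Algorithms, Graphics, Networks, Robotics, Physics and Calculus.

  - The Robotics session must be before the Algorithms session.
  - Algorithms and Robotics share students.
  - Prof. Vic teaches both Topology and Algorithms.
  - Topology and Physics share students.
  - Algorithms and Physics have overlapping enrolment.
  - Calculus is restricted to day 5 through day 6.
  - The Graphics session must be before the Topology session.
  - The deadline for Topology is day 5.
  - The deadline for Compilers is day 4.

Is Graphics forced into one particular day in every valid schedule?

No

Graphics can be day 1 (e.g. Algorithms -> day 3; Compilers -> day 1; Robotics -> day 1; Physics -> day 1; Topology -> day 2; Graphics -> day 1; Networks -> day 1; Calculus -> day 5) or day 2 (e.g. Compilers=day 1; Robotics=day 1; Calculus=day 5; Physics=day 1; Topology=day 3; Graphics=day 2; Networks=day 1; Algorithms=day 2).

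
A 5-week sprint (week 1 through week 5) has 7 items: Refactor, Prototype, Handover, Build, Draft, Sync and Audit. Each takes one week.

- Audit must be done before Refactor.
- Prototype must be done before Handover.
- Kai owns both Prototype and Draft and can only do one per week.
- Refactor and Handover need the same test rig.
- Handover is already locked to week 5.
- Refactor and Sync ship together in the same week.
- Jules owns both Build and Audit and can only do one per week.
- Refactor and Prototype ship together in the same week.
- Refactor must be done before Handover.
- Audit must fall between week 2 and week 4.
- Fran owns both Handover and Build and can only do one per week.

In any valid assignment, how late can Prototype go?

Prototype must be in the same week as Refactor, which can't be before week 3, so Prototype is at least week 3; downstream work caps Prototype at week 4.
Prototype at week 4 is achievable: Sync in week 4; Handover in week 5; Audit in week 2; Build in week 1; Draft in week 1; Refactor in week 4; Prototype in week 4.

week 4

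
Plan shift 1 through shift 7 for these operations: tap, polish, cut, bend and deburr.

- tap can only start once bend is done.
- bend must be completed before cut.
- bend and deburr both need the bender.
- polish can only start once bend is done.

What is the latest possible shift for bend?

shift 6

Downstream work caps bend at shift 6.
bend at shift 6 is achievable: tap in shift 7, deburr in shift 1, bend in shift 6, polish in shift 7, cut in shift 7.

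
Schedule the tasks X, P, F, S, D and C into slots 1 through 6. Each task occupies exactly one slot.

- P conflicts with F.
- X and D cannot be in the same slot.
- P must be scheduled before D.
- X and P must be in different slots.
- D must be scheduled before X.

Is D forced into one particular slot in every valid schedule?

No

D can be 2 (e.g. D -> 2; F -> 2; C -> 1; S -> 1; P -> 1; X -> 3) or 3 (e.g. F=2; D=3; P=1; C=1; S=1; X=4).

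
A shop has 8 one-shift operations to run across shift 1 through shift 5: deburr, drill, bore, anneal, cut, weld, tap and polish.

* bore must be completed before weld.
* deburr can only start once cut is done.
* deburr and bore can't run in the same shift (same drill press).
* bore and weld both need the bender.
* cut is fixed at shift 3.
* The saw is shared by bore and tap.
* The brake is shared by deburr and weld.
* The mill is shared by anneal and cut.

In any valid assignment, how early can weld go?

Precedence pushes weld to at least shift 2.
weld at shift 2 is achievable: tap=shift 2; anneal=shift 1; polish=shift 1; bore=shift 1; deburr=shift 4; drill=shift 1; cut=shift 3; weld=shift 2.

shift 2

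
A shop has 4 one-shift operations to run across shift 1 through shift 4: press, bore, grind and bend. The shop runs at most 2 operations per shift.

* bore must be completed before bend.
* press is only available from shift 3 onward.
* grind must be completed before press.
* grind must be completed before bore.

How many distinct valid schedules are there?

Splitting on press: it can be shift 3 (4), shift 4 (4). Listing each branch's schedules as (bore, grind, bend) by shift number:
press=shift 3: (2,1,3) (2,1,4) (3,1,4) (3,2,4) — 4.
press=shift 4: (2,1,3) (2,1,4) (3,1,4) (3,2,4) — 4.
Summing: 4 + 4 = 8.

8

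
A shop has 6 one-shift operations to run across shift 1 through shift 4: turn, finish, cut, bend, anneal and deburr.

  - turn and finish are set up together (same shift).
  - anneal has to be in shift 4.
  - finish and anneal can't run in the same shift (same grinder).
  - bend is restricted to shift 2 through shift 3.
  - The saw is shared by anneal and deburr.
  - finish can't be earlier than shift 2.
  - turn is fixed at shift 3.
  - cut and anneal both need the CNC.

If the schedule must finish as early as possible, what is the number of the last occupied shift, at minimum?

anneal can't be placed before shift 4, so the schedule must run through at least shift 4.
4 works (last occupied shift: shift 4): for example finish=shift 3; anneal=shift 4; bend=shift 2; cut=shift 1; turn=shift 3; deburr=shift 1.

shift 4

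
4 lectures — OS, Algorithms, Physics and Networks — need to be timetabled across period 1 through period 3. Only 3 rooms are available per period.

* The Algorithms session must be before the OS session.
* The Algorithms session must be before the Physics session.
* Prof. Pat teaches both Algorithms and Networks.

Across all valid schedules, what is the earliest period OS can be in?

Precedence pushes OS to at least period 2.
OS at period 2 is achievable: Physics=period 2, Algorithms=period 1, Networks=period 2, OS=period 2.

period 2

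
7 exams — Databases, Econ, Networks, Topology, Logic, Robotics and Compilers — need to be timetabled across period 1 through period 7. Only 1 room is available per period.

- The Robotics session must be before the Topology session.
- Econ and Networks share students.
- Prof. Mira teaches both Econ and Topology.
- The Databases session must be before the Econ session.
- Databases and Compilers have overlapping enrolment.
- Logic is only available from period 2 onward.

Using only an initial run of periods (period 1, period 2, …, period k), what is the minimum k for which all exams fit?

7 periods

The precedence chain requires at least 2 distinct periods.
With at most 1 per period and 7 exams, at least 7 periods are needed.
7 works (last occupied period: period 7): for example Topology in period 5, Compilers in period 7, Databases in period 1, Econ in period 3, Networks in period 6, Robotics in period 4, Logic in period 2.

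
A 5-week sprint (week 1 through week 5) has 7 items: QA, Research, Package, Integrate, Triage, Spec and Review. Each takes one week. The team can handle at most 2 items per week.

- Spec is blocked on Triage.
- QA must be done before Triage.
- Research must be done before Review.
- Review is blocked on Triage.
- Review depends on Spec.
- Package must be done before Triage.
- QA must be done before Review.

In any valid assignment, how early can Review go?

week 4

Precedence pushes Review to at least week 4.
Review at week 4 is achievable: QA=week 1, Spec=week 3, Package=week 1, Research=week 2, Integrate=week 3, Triage=week 2, Review=week 4.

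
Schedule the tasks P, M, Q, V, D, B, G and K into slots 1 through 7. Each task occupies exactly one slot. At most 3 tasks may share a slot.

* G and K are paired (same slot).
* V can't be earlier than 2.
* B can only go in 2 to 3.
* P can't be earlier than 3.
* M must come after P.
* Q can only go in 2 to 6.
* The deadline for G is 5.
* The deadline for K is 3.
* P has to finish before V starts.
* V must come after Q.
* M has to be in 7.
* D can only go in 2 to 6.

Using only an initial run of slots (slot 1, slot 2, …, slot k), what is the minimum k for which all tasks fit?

7 slots

The precedence chain requires at least 2 distinct slots.
With at most 3 per slot and 8 tasks, at least 3 slots are needed.
M can't be placed before 7, so the schedule must run through at least slot 7.
7 works (last occupied slot: 7): for example K -> 1; M -> 7; D -> 2; V -> 4; G -> 1; P -> 3; Q -> 2; B -> 2.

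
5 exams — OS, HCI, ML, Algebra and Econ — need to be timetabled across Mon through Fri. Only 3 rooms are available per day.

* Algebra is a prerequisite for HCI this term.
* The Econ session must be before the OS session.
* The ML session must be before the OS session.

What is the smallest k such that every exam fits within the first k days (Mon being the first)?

2

The precedence chain requires at least 2 distinct days.
With at most 3 per day and 5 exams, at least 2 days are needed.
2 works (last occupied day: Tue): for example ML in Mon, Algebra in Mon, HCI in Tue, OS in Tue, Econ in Mon.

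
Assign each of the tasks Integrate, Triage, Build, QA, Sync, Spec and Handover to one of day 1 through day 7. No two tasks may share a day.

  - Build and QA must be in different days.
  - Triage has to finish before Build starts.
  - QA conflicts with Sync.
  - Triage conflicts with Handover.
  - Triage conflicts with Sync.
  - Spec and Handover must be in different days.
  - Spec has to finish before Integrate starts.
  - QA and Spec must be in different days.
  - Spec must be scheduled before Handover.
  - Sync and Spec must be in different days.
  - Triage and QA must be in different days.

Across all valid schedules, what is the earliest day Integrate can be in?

day 2

Precedence pushes Integrate to at least day 2.
Integrate at day 2 is achievable: Handover in day 5; Triage in day 3; Sync in day 7; Spec in day 1; QA in day 6; Build in day 4; Integrate in day 2.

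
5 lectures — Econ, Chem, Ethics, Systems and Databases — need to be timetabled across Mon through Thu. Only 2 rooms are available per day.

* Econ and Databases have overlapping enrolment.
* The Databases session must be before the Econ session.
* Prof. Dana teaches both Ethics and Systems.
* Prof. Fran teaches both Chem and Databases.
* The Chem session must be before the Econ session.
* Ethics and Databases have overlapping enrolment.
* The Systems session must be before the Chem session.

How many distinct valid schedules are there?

Splitting on Econ: it can be Wed (3), Thu (15). Listing each branch's schedules as (Chem, Ethics, Systems, Databases):
Econ=Wed: (Tue,Tue,Mon,Mon) (Tue,Wed,Mon,Mon) (Tue,Thu,Mon,Mon) — 3.
Econ=Thu: (Tue,Tue,Mon,Mon) (Tue,Tue,Mon,Wed) (Tue,Wed,Mon,Mon) (Tue,Thu,Mon,Mon) (Tue,Thu,Mon,Wed) (Wed,Mon,Tue,Tue) (Wed,Tue,Mon,Mon) (Wed,Wed,Mon,Mon) (Wed,Wed,Mon,Tue) (Wed,Wed,Tue,Mon) (Wed,Wed,Tue,Tue) (Wed,Thu,Mon,Mon) (Wed,Thu,Mon,Tue) (Wed,Thu,Tue,Mon) (Wed,Thu,Tue,Tue) — 15.
Summing: 3 + 15 = 18.

18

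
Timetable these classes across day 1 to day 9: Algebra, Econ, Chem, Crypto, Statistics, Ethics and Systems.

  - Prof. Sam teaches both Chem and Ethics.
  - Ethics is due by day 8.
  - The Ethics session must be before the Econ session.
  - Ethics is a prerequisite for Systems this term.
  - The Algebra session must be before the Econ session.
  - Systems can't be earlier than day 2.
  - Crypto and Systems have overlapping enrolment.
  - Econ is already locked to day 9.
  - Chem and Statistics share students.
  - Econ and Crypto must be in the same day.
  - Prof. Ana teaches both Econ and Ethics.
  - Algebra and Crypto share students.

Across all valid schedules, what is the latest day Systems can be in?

day 8

Systems is available from day 2.
Systems at day 8 is achievable: Crypto -> day 9; Econ -> day 9; Chem -> day 2; Systems -> day 8; Ethics -> day 1; Statistics -> day 1; Algebra -> day 1.
Nothing later works — the conflict constraints rule out every day after day 8.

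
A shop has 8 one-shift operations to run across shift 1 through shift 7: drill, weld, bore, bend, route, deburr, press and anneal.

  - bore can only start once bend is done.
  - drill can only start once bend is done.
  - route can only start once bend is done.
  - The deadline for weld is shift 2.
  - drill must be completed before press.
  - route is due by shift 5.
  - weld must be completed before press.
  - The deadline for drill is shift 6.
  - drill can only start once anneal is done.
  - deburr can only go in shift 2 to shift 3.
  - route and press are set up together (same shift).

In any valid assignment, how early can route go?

Route must be in the same shift as press, which can't be before shift 3, so route is at least shift 3; route's own window allows nothing later than shift 5.
route at shift 3 is achievable: press=shift 3, bore=shift 2, drill=shift 2, bend=shift 1, anneal=shift 1, weld=shift 1, deburr=shift 2, route=shift 3.

shift 3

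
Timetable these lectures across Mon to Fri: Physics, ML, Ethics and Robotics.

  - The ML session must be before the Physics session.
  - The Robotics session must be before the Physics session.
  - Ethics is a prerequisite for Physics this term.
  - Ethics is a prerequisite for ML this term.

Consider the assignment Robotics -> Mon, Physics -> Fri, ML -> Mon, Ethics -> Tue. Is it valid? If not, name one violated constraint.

Ethics is a prerequisite for Physics this term — holds.
The ML session must be before the Physics session — holds.
The Robotics session must be before the Physics session — holds.
Ethics is a prerequisite for ML this term — violated.

No — it violates: Ethics is a prerequisite for ML this term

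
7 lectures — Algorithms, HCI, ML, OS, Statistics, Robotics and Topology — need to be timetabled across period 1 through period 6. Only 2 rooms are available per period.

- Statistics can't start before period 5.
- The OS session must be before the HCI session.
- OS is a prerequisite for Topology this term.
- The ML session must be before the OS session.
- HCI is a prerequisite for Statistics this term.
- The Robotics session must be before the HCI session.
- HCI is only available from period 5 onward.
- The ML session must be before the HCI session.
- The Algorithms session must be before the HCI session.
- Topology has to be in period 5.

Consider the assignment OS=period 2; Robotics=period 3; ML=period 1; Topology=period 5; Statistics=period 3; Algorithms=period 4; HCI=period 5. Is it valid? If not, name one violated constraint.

Invalid. Statistics can't start before period 5.

Only 2 rooms are available per period — holds.
The ML session must be before the HCI session — holds.
HCI is only available from period 5 onward — holds.
The Robotics session must be before the HCI session — holds.
The Algorithms session must be before the HCI session — holds.
Statistics can't start before period 5 — violated.
Topology has to be in period 5 — holds.
The OS session must be before the HCI session — holds.
OS is a prerequisite for Topology this term — holds.
HCI is a prerequisite for Statistics this term — violated.
The ML session must be before the OS session — holds.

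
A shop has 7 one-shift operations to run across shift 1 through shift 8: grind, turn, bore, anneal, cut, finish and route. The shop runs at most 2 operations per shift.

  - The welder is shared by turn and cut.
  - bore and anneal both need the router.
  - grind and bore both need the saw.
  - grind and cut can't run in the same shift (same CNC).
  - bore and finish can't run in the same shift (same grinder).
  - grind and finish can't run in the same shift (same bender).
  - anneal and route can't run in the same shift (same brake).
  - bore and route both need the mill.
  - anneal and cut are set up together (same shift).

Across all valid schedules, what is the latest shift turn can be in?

shift 8

turn at shift 8 is achievable: cut -> shift 3, finish -> shift 4, anneal -> shift 3, turn -> shift 8, route -> shift 1, bore -> shift 2, grind -> shift 1.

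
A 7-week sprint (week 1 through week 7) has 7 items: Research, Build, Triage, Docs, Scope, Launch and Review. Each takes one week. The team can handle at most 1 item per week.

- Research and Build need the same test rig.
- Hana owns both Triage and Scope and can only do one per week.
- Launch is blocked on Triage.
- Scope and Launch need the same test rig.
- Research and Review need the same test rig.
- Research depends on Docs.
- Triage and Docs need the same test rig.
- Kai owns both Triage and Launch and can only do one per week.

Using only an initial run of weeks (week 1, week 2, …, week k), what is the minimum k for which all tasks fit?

7

The precedence chain requires at least 2 distinct weeks.
With at most 1 per week and 7 tasks, at least 7 weeks are needed.
7 works (last occupied week: week 7): for example Scope=week 6; Build=week 5; Docs=week 1; Launch=week 4; Triage=week 3; Review=week 7; Research=week 2.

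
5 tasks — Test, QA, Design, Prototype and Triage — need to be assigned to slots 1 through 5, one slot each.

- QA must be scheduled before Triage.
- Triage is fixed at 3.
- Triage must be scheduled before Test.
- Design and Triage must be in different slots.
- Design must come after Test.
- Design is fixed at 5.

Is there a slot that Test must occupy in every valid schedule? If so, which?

Triage is fixed at 3 and must come before Test, so Test is at least 4.
Design is fixed at 5 and must come after Test, so Test is at most 4.
So Test must be 4.

4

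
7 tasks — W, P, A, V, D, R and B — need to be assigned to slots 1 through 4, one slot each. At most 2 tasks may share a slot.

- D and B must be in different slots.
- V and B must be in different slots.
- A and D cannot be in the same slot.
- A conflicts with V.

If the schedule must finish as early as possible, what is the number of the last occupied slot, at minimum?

With at most 2 per slot and 7 tasks, at least 4 slots are needed.
4 works (last occupied slot: 4): for example R in 2, V in 3, D in 3, A in 2, W in 1, P in 1, B in 4.

4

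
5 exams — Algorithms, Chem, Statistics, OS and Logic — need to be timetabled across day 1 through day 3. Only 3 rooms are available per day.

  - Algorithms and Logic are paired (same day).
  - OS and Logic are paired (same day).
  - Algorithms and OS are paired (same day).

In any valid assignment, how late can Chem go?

day 3

Chem at day 3 is achievable: OS in day 1; Statistics in day 2; Algorithms in day 1; Chem in day 3; Logic in day 1.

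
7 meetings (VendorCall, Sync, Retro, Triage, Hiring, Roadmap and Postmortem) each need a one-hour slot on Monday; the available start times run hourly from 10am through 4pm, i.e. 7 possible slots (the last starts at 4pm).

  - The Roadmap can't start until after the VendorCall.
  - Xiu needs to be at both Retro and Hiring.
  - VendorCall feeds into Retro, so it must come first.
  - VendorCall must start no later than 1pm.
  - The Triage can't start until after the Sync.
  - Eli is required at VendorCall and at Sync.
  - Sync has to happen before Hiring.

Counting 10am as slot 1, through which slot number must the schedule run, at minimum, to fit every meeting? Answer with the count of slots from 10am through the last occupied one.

3

The precedence chain requires at least 2 distinct slots.
Could 2 slots be enough, i.e. nothing placed later than 11am? No: VendorCall's window within 2 slots is {10am, 11am}; Roadmap must come after VendorCall (at 10am or later) → {11am}; VendorCall must come before Roadmap (at 11am or earlier) → {10am}; Hiring must come after Sync (at 10am or later) → {11am}; Retro must come after VendorCall (at 10am or later) → {11am}; Hiring can't share with Retro (11am) → nothing is left.
So 2 slots is not enough.
3 works (last occupied slot: 12pm): for example Triage -> 12pm, Roadmap -> 11am, VendorCall -> 10am, Postmortem -> 10am, Retro -> 11am, Sync -> 11am, Hiring -> 12pm.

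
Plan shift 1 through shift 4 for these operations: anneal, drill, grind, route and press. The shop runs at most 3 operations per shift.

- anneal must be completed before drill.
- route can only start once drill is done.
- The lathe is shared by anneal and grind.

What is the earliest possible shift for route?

Precedence pushes route to at least shift 3.
route at shift 3 is achievable: press=shift 1; drill=shift 2; anneal=shift 1; route=shift 3; grind=shift 2.

shift 3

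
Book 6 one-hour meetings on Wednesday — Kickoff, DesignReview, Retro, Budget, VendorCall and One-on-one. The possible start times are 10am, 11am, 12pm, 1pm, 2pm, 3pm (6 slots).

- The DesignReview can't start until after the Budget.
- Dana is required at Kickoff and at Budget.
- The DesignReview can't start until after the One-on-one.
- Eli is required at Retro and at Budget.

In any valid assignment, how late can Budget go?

Downstream work caps Budget at 2pm.
Budget at 2pm is achievable: VendorCall -> 10am, Retro -> 10am, One-on-one -> 10am, DesignReview -> 3pm, Kickoff -> 10am, Budget -> 2pm.

2pm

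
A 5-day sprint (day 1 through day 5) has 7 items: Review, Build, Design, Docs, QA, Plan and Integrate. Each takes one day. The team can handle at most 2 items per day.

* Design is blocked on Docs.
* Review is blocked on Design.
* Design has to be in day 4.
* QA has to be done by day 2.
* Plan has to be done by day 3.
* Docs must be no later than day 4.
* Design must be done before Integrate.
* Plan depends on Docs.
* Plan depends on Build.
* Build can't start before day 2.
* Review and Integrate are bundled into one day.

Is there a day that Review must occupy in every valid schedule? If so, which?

day 5

Precedence pushes Review to at least day 5.
So Review is pinned to day 5.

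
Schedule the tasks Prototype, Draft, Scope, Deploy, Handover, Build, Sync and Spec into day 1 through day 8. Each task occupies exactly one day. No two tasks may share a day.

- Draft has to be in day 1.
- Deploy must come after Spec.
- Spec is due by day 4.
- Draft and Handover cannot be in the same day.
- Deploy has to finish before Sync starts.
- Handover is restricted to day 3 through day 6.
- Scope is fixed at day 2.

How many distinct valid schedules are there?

Splitting on Deploy: it can be day 4 (12), day 5 (20), day 6 (16), day 7 (12). Listing each branch's schedules as (Prototype, Draft, Scope, Handover, Build, Sync, Spec) by day number:
Deploy=day 4: (5,1,2,6,7,8,3) (5,1,2,6,8,7,3) (6,1,2,5,7,8,3) (6,1,2,5,8,7,3) (7,1,2,5,6,8,3) (7,1,2,5,8,6,3) (7,1,2,6,5,8,3) (7,1,2,6,8,5,3) (8,1,2,5,6,7,3) (8,1,2,5,7,6,3) (8,1,2,6,5,7,3) (8,1,2,6,7,5,3) — 12.
Deploy=day 5: (3,1,2,6,7,8,4) (3,1,2,6,8,7,4) (4,1,2,6,7,8,3) (4,1,2,6,8,7,3) (6,1,2,3,7,8,4) (6,1,2,3,8,7,4) (6,1,2,4,7,8,3) (6,1,2,4,8,7,3) (7,1,2,3,6,8,4) (7,1,2,3,8,6,4) (7,1,2,4,6,8,3) (7,1,2,4,8,6,3) (7,1,2,6,3,8,4) (7,1,2,6,4,8,3) (8,1,2,3,6,7,4) (8,1,2,3,7,6,4) (8,1,2,4,6,7,3) (8,1,2,4,7,6,3) (8,1,2,6,3,7,4) (8,1,2,6,4,7,3) — 20.
Deploy=day 6: (3,1,2,5,7,8,4) (3,1,2,5,8,7,4) (4,1,2,5,7,8,3) (4,1,2,5,8,7,3) (5,1,2,3,7,8,4) (5,1,2,3,8,7,4) (5,1,2,4,7,8,3) (5,1,2,4,8,7,3) (7,1,2,3,5,8,4) (7,1,2,4,5,8,3) (7,1,2,5,3,8,4) (7,1,2,5,4,8,3) (8,1,2,3,5,7,4) (8,1,2,4,5,7,3) (8,1,2,5,3,7,4) (8,1,2,5,4,7,3) — 16.
Deploy=day 7: (3,1,2,5,6,8,4) (3,1,2,6,5,8,4) (4,1,2,5,6,8,3) (4,1,2,6,5,8,3) (5,1,2,3,6,8,4) (5,1,2,4,6,8,3) (5,1,2,6,3,8,4) (5,1,2,6,4,8,3) (6,1,2,3,5,8,4) (6,1,2,4,5,8,3) (6,1,2,5,3,8,4) (6,1,2,5,4,8,3) — 12.
Summing: 12 + 20 + 16 + 12 = 60.

60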